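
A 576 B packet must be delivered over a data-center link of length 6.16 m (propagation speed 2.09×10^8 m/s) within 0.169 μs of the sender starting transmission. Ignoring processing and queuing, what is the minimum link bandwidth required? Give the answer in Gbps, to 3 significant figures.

33.0 Gbps

L = 4608 bits.
Propagation delay = 6.16 / 209000000 = 0.0294737 μs.
Transmission budget = 0.169 − 0.0294737 = 0.139526 μs.
R ≥ L / t_tx = 4608 bits / 1.39526e-07 s = 33.0 Gbps.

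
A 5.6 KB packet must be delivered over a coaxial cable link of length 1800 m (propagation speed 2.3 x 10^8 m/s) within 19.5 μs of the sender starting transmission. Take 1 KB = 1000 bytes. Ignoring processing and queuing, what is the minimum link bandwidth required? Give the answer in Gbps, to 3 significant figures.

L = 44800 bits.
Propagation delay = 1800 / 2.3e+08 = 7.82609 μs.
Transmission budget = 19.5 − 7.82609 = 11.6739 μs.
R ≥ L / t_tx = 44800 bits / 1.16739e-05 s = 3.84 Gbps.

3.84 Gbps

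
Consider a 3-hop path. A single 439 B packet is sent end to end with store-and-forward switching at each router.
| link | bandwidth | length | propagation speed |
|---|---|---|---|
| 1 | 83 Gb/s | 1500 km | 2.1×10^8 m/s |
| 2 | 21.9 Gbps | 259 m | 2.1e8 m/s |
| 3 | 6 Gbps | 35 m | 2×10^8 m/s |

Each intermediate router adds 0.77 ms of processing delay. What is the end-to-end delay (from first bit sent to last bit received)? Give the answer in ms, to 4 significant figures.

8.685 ms

L = 439 × 8 = 3512 bits.
Transmission delays (L/R per hop): 4.23133e-05, 0.000160365, 0.000585333 ms; sum = 0.000788012 ms.
Propagation delays (d/s per hop): 7.14286, 0.00123333, 0.000175 ms; sum = 7.14427 ms.
Processing at 2 router(s): 2 × 0.77 ms = 1.54 ms.
End-to-end = 8.685 ms.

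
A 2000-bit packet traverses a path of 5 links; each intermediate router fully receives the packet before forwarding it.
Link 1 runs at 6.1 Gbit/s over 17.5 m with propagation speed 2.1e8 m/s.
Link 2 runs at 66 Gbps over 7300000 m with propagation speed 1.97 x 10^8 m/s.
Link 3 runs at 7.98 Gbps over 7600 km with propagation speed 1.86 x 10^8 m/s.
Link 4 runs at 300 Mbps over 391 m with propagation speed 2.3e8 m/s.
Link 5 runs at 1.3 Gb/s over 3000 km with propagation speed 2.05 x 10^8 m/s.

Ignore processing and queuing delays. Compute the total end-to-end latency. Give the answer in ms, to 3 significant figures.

Transmission delays (L/R per hop): 0.000327869, 3.0303e-05, 0.000250627, 0.00666667, 0.00153846 ms; sum = 0.00881393 ms.
Propagation delays (d/s per hop): 8.33333e-05, 37.0558, 40.8602, 0.0017, 14.6341 ms; sum = 92.552 ms.
End-to-end = 92.6 ms.

92.6 ms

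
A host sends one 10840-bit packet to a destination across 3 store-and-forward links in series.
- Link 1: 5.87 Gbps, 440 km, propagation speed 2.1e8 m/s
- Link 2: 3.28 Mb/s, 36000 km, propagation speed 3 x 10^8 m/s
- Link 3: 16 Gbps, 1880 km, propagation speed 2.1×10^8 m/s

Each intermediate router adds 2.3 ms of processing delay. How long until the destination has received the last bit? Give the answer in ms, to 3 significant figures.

Transmission delays (L/R per hop): 0.00184668, 3.30488, 0.0006775 ms; sum = 3.3074 ms.
Propagation delays (d/s per hop): 2.09524, 120, 8.95238 ms; sum = 131.048 ms.
Processing at 2 router(s): 2 × 2.3 ms = 4.6 ms.
End-to-end = 139 ms.

139 ms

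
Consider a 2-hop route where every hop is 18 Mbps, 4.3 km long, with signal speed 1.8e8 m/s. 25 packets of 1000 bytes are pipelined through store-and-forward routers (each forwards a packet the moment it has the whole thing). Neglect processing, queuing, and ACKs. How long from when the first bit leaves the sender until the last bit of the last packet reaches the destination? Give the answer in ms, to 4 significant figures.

Per-hop transmission t_tx = L/R = 8000/18000000 = 0.444444 ms.
Per-hop propagation t_prop = 4300/180000000 = 0.0238889 ms.
Pipeline fill: first packet needs 2·t_tx to clear all hops; remaining 24 packets each add one t_tx.
Total = (2+25-1)·t_tx + 2·t_prop = 26·0.444444 + 2·0.0238889 = 11.60 ms.

11.60 ms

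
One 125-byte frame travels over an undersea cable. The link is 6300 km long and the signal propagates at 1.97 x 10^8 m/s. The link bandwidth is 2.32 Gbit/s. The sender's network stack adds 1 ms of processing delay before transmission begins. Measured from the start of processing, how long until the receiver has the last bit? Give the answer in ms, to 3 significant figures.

33.0 ms

L = 125 × 8 = 1000 bits.
Transmission delay = L/R = 1000 / 2320000000 = 0.000431034 ms.
Propagation delay = d/s = 6300000 m / 197000000 m/s = 31.9797 ms.
Plus processing delay 1 ms = 1 ms.
Total = 33.0 ms.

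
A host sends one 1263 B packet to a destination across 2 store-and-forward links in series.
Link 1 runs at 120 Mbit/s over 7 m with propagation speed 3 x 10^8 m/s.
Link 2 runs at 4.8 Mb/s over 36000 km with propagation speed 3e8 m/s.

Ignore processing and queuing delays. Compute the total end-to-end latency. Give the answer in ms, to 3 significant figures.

L = 1263 × 8 = 10104 bits.
Transmission delays (L/R per hop): 0.0842, 2.105 ms; sum = 2.1892 ms.
Propagation delays (d/s per hop): 2.33333e-05, 120 ms; sum = 120 ms.
End-to-end = 122 ms.

122 ms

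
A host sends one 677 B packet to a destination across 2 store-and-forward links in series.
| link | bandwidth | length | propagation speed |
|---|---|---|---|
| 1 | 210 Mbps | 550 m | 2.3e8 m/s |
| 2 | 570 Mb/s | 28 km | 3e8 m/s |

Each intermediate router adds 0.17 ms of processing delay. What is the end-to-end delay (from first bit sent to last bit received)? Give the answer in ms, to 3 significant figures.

L = 677 × 8 = 5416 bits.
Transmission delays (L/R per hop): 0.0257905, 0.00950175 ms; sum = 0.0352922 ms.
Propagation delays (d/s per hop): 0.0023913, 0.0933333 ms; sum = 0.0957246 ms.
Processing at 1 router(s): 1 × 0.17 ms = 0.17 ms.
End-to-end = 0.301 ms.

0.301 ms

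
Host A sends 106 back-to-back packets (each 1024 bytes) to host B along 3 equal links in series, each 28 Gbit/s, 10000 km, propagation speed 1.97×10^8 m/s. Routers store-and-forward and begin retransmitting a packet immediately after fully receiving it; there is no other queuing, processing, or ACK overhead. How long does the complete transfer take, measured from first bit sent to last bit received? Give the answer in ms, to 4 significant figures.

Per-hop transmission t_tx = L/R = 8192/28000000000 = 0.000292571 ms.
Per-hop propagation t_prop = 10000000/197000000 = 50.7614 ms.
Pipeline fill: first packet needs 3·t_tx to clear all hops; remaining 105 packets each add one t_tx.
Total = (3+106-1)·t_tx + 3·t_prop = 108·0.000292571 + 3·50.7614 = 152.3 ms.

152.3 ms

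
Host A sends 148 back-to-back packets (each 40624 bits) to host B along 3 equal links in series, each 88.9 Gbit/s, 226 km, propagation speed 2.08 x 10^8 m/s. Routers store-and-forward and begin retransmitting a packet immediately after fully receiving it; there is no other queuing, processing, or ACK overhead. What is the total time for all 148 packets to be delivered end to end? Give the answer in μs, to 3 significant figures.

Per-hop transmission t_tx = L/R = 40624/88900000000 = 0.456963 μs.
Per-hop propagation t_prop = 226000/208000000 = 1086.54 μs.
Pipeline fill: first packet needs 3·t_tx to clear all hops; remaining 147 packets each add one t_tx.
Total = (3+148-1)·t_tx + 3·t_prop = 150·0.456963 + 3·1086.54 = 3330 μs.

3330 μs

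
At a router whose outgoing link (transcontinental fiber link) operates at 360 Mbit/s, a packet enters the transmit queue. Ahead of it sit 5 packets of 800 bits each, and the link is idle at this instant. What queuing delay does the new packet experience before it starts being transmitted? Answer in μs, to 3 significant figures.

Each queued packet: L/R = 800/360000000 = 2.22222 μs.
5 queued → 11.1111 μs.
Queuing delay = 11.1 μs.

11.1 μs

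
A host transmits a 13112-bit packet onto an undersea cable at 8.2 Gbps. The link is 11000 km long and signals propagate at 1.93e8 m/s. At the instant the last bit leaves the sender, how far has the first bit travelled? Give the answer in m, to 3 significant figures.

t_tx = L/R = 13112/8.2e+09 = 1.59902e-06 s.
Distance = s × t_tx = 193000000 × 1.59902e-06 = 309 m.

309 m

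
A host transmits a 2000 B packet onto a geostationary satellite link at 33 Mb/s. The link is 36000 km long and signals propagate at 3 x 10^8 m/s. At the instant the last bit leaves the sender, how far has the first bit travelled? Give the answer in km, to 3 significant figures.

t_tx = L/R = 16000/33000000 = 0.000484848 s.
Distance = s × t_tx = 300000000 × 0.000484848 = 145 km.

145 km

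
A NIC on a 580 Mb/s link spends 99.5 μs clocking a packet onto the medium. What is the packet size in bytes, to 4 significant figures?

7214 bytes

L = R × t_tx = 580000000 b/s × 9.95e-05 s = 57710 bits.
In bytes: 57710 / 8 = 7214 bytes.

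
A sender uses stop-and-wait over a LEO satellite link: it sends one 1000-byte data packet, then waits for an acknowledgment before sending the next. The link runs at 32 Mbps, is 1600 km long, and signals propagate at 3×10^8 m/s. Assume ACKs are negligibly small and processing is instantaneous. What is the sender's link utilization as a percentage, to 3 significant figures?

t_tx = L/R = 8000/32000000 = 0.00025 s.
t_prop = 1600000/300000000 = 0.00533333 s; RTT = 0.0106667 s.
Cycle = t_tx + RTT = 0.0109167 s.
Utilization = t_tx / cycle = 0.00025/0.0109167 = 2.29 %.

2.29 %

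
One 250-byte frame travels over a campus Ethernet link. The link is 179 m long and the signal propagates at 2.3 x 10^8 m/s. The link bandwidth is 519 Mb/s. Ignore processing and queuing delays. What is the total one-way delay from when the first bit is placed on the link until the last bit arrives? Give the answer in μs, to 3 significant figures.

L = 250 × 8 = 2000 bits.
Transmission delay = L/R = 2000 / 519000000 = 3.85356 μs.
Propagation delay = d/s = 179 m / 2.3e+08 m/s = 0.778261 μs.
Total = 4.63 μs.

4.63 μs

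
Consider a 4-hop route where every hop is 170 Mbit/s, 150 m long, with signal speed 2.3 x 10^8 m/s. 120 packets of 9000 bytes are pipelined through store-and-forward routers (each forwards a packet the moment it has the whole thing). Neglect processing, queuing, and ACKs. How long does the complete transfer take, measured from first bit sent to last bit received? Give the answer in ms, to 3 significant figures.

Per-hop transmission t_tx = L/R = 72000/170000000 = 0.423529 ms.
Per-hop propagation t_prop = 150/2.3e+08 = 0.000652174 ms.
Pipeline fill: first packet needs 4·t_tx to clear all hops; remaining 119 packets each add one t_tx.
Total = (4+120-1)·t_tx + 4·t_prop = 123·0.423529 + 4·0.000652174 = 52.1 ms.

52.1 ms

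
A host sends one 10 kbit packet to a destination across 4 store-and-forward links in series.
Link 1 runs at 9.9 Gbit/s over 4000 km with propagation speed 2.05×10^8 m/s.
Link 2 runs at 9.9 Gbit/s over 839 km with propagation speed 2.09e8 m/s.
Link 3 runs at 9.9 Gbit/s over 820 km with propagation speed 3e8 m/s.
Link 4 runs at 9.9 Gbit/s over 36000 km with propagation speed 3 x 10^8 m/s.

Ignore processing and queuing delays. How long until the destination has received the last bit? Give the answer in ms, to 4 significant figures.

146.3 ms

L = 10000 bits.
Transmission delay per hop = L/R = 10000/9900000000 = 0.0010101 ms; 4 hops → 0.0040404 ms.
Propagation delays (d/s per hop): 19.5122, 4.01435, 2.73333, 120 ms; sum = 146.26 ms.
End-to-end = 146.3 ms.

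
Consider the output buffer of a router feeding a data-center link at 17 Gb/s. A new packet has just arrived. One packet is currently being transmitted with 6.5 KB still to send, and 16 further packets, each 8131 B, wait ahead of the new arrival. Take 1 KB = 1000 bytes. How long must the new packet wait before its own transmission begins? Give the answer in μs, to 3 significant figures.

Each queued packet: L/R = 65048/17000000000 = 3.82635 μs.
16 queued → 61.2216 μs.
Plus remaining 52000 bits of current packet: 3.05882 μs.
Queuing delay = 64.3 μs.

64.3 μs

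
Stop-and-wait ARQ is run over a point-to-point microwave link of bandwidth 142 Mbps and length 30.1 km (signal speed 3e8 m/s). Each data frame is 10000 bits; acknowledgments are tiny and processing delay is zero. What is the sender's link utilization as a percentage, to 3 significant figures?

26.0 %

t_tx = L/R = 10000/142000000 = 7.04225e-05 s.
t_prop = 30100/300000000 = 0.000100333 s; RTT = 0.000200667 s.
Cycle = t_tx + RTT = 0.000271089 s.
Utilization = t_tx / cycle = 7.04225e-05/0.000271089 = 26.0 %.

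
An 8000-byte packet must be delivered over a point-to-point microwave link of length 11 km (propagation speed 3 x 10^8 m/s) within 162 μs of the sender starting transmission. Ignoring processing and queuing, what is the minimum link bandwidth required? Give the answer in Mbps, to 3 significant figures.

511 Mbps

L = 64000 bits.
Propagation delay = 11000 / 300000000 = 36.6667 μs.
Transmission budget = 162 − 36.6667 = 125.333 μs.
R ≥ L / t_tx = 64000 bits / 0.000125333 s = 511 Mbps.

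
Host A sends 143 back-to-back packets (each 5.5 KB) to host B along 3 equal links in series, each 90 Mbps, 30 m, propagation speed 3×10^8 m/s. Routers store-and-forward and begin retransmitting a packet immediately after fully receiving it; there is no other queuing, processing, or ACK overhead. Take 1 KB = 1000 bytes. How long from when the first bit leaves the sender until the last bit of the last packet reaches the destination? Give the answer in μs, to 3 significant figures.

Per-hop transmission t_tx = L/R = 44000/90000000 = 488.889 μs.
Per-hop propagation t_prop = 30/300000000 = 0.1 μs.
Pipeline fill: first packet needs 3·t_tx to clear all hops; remaining 142 packets each add one t_tx.
Total = (3+143-1)·t_tx + 3·t_prop = 145·488.889 + 3·0.1 = 70900 μs.

70900 μs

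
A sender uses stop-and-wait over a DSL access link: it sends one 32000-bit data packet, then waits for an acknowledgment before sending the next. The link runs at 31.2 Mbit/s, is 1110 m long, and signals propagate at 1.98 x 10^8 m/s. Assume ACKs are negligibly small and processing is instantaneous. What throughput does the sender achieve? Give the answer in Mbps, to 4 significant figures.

30.86 Mbps

t_tx = L/R = 32000/31200000 = 0.00102564 s.
t_prop = 1110/198000000 = 5.60606e-06 s; RTT = 1.12121e-05 s.
Cycle = t_tx + RTT = 0.00103685 s.
Throughput = L / cycle = 32000 / 0.00103685 = 30.86 Mbps.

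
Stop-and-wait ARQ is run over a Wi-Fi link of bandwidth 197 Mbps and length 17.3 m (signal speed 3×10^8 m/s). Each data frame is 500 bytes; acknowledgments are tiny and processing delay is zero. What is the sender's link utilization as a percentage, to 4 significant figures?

t_tx = L/R = 4000/197000000 = 2.03046e-05 s.
t_prop = 17.3/300000000 = 5.76667e-08 s; RTT = 1.15333e-07 s.
Cycle = t_tx + RTT = 2.04199e-05 s.
Utilization = t_tx / cycle = 2.03046e-05/2.04199e-05 = 99.44 %.

99.44 %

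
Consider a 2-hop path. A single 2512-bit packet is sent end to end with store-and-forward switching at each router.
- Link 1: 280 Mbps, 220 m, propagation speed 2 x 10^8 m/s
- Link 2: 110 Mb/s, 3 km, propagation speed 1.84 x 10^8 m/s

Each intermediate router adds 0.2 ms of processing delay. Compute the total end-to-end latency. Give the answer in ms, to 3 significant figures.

0.249 ms

Transmission delays (L/R per hop): 0.00897143, 0.0228364 ms; sum = 0.0318078 ms.
Propagation delays (d/s per hop): 0.0011, 0.0163043 ms; sum = 0.0174043 ms.
Processing at 1 router(s): 1 × 0.2 ms = 0.2 ms.
End-to-end = 0.249 ms.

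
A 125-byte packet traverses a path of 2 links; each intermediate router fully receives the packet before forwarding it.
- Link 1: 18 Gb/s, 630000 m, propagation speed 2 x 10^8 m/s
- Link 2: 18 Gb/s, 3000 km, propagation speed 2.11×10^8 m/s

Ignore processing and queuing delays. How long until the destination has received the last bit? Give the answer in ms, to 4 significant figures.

17.37 ms

L = 125 × 8 = 1000 bits.
Transmission delay per hop = L/R = 1000/18000000000 = 5.55556e-05 ms; 2 hops → 0.000111111 ms.
Propagation delays (d/s per hop): 3.15, 14.218 ms; sum = 17.368 ms.
End-to-end = 17.37 ms.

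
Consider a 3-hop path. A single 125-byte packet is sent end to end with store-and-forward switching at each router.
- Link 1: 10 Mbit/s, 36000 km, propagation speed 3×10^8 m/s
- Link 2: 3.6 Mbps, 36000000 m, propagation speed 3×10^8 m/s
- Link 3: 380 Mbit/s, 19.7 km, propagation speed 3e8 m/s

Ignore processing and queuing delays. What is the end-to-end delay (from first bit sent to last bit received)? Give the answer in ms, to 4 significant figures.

240.4 ms

L = 125 × 8 = 1000 bits.
Transmission delays (L/R per hop): 0.1, 0.277778, 0.00263158 ms; sum = 0.380409 ms.
Propagation delays (d/s per hop): 120, 120, 0.0656667 ms; sum = 240.066 ms.
End-to-end = 240.4 ms.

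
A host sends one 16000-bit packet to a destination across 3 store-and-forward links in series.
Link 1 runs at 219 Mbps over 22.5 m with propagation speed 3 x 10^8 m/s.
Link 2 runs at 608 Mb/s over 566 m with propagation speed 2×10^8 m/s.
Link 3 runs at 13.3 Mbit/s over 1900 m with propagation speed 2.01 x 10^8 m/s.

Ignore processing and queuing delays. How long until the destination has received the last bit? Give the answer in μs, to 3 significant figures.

1310 μs

Transmission delays (L/R per hop): 73.0594, 26.3158, 1203.01 μs; sum = 1302.38 μs.
Propagation delays (d/s per hop): 0.075, 2.83, 9.45274 μs; sum = 12.3577 μs.
End-to-end = 1310 μs.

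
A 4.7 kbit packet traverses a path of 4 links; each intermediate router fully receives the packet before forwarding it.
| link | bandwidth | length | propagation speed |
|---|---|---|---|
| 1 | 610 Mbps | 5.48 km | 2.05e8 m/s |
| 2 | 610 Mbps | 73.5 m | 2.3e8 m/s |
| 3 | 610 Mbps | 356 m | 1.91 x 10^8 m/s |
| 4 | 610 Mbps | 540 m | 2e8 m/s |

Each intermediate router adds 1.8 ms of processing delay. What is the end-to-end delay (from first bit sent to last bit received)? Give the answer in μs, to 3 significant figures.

L = 4700 bits.
Transmission delay per hop = L/R = 4700/610000000 = 7.70492 μs; 4 hops → 30.8197 μs.
Propagation delays (d/s per hop): 26.7317, 0.319565, 1.86387, 2.7 μs; sum = 31.6151 μs.
Processing at 3 router(s): 3 × 1.8 ms = 5400 μs.
End-to-end = 5460 μs.

5460 μs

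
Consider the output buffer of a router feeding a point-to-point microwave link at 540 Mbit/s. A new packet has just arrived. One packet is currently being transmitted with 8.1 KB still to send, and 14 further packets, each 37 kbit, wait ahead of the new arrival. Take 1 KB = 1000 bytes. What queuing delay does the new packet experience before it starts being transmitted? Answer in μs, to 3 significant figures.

1080 μs

Each queued packet: L/R = 37000/540000000 = 68.5185 μs.
14 queued → 959.259 μs.
Plus remaining 64800 bits of current packet: 120 μs.
Queuing delay = 1080 μs.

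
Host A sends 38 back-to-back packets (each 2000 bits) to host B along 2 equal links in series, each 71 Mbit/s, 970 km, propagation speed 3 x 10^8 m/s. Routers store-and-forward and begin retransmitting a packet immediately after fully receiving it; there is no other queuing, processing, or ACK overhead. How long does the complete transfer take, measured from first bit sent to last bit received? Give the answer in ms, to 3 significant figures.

Per-hop transmission t_tx = L/R = 2000/71000000 = 0.028169 ms.
Per-hop propagation t_prop = 970000/300000000 = 3.23333 ms.
Pipeline fill: first packet needs 2·t_tx to clear all hops; remaining 37 packets each add one t_tx.
Total = (2+38-1)·t_tx + 2·t_prop = 39·0.028169 + 2·3.23333 = 7.57 ms.

7.57 ms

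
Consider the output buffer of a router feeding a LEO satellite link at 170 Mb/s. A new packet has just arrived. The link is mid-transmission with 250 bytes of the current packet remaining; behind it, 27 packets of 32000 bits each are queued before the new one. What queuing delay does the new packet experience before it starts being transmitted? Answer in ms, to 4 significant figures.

Each queued packet: L/R = 32000/170000000 = 0.188235 ms.
27 queued → 5.08235 ms.
Plus remaining 2000 bits of current packet: 0.0117647 ms.
Queuing delay = 5.094 ms.

5.094 ms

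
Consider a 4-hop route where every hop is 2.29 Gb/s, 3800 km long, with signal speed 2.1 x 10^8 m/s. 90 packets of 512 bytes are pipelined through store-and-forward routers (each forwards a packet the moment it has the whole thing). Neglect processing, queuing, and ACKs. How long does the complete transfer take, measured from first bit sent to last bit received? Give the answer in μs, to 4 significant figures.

Per-hop transmission t_tx = L/R = 4096/2290000000 = 1.78865 μs.
Per-hop propagation t_prop = 3800000/210000000 = 18095.2 μs.
Pipeline fill: first packet needs 4·t_tx to clear all hops; remaining 89 packets each add one t_tx.
Total = (4+90-1)·t_tx + 4·t_prop = 93·1.78865 + 4·18095.2 = 72550 μs.

72550 μs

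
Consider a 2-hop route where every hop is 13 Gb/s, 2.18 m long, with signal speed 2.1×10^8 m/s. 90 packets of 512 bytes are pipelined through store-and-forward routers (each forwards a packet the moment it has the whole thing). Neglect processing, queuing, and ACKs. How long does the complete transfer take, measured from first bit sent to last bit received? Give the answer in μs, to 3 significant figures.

Per-hop transmission t_tx = L/R = 4096/13000000000 = 0.315077 μs.
Per-hop propagation t_prop = 2.18/210000000 = 0.010381 μs.
Pipeline fill: first packet needs 2·t_tx to clear all hops; remaining 89 packets each add one t_tx.
Total = (2+90-1)·t_tx + 2·t_prop = 91·0.315077 + 2·0.010381 = 28.7 μs.

28.7 μs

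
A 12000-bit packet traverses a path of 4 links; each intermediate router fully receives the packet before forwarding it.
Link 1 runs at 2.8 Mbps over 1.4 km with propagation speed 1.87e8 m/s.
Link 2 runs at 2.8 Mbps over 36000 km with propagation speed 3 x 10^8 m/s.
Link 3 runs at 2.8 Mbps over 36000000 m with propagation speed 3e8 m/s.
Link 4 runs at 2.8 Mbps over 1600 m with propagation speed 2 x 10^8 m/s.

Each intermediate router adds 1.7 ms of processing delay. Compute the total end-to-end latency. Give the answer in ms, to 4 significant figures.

Transmission delay per hop = L/R = 12000/2800000 = 4.28571 ms; 4 hops → 17.1429 ms.
Propagation delays (d/s per hop): 0.00748663, 120, 120, 0.008 ms; sum = 240.015 ms.
Processing at 3 router(s): 3 × 1.7 ms = 5.1 ms.
End-to-end = 262.3 ms.

262.3 ms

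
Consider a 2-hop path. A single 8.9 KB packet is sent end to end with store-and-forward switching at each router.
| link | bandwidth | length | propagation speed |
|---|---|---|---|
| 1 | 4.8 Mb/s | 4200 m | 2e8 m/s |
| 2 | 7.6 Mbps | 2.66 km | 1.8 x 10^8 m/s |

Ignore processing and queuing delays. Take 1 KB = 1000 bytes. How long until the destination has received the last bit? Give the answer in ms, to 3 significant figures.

24.2 ms

L = 71200 bits.
Transmission delays (L/R per hop): 14.8333, 9.36842 ms; sum = 24.2018 ms.
Propagation delays (d/s per hop): 0.021, 0.0147778 ms; sum = 0.0357778 ms.
End-to-end = 24.2 ms.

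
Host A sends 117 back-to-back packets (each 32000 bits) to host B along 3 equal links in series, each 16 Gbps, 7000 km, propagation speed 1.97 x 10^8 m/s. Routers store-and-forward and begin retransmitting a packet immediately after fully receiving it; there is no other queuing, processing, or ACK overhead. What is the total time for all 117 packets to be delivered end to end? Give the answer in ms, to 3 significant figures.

Per-hop transmission t_tx = L/R = 32000/16000000000 = 0.002 ms.
Per-hop propagation t_prop = 7000000/197000000 = 35.533 ms.
Pipeline fill: first packet needs 3·t_tx to clear all hops; remaining 116 packets each add one t_tx.
Total = (3+117-1)·t_tx + 3·t_prop = 119·0.002 + 3·35.533 = 107 ms.

107 ms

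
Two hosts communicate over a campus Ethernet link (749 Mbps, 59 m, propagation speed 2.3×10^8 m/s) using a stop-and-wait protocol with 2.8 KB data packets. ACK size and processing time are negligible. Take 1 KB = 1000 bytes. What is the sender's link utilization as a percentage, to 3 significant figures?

98.3 %

t_tx = L/R = 22400/749000000 = 2.99065e-05 s.
t_prop = 59/2.3e+08 = 2.56522e-07 s; RTT = 5.13043e-07 s.
Cycle = t_tx + RTT = 3.04196e-05 s.
Utilization = t_tx / cycle = 2.99065e-05/3.04196e-05 = 98.3 %.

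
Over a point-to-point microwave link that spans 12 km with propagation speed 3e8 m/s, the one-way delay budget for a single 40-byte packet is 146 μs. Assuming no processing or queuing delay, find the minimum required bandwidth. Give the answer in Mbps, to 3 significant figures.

3.02 Mbps

L = 320 bits.
Propagation delay = 12000 / 300000000 = 40 μs.
Transmission budget = 146 − 40 = 106 μs.
R ≥ L / t_tx = 320 bits / 0.000106 s = 3.02 Mbps.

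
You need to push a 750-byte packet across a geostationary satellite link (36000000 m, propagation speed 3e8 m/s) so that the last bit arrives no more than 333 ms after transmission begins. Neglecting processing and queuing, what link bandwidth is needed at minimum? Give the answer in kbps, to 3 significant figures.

28.2 kbps

L = 6000 bits.
Propagation delay = 36000000 / 300000000 = 120 ms.
Transmission budget = 333 − 120 = 213 ms.
R ≥ L / t_tx = 6000 bits / 0.213 s = 28.2 kbps.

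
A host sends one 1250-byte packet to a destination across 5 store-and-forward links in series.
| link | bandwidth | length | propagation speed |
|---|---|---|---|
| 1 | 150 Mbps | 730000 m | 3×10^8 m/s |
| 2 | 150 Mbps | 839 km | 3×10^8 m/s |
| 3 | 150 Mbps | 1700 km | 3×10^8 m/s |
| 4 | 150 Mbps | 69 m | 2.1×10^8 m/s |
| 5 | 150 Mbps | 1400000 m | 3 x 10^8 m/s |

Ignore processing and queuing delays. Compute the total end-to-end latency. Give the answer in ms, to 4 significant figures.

15.90 ms

L = 1250 × 8 = 10000 bits.
Transmission delay per hop = L/R = 10000/150000000 = 0.0666667 ms; 5 hops → 0.333333 ms.
Propagation delays (d/s per hop): 2.43333, 2.79667, 5.66667, 0.000328571, 4.66667 ms; sum = 15.5637 ms.
End-to-end = 15.90 ms.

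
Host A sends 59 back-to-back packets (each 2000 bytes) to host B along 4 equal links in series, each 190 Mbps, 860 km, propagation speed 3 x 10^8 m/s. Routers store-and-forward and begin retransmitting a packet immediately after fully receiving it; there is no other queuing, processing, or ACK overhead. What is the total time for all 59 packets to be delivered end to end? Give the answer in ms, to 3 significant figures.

Per-hop transmission t_tx = L/R = 16000/190000000 = 0.0842105 ms.
Per-hop propagation t_prop = 860000/300000000 = 2.86667 ms.
Pipeline fill: first packet needs 4·t_tx to clear all hops; remaining 58 packets each add one t_tx.
Total = (4+59-1)·t_tx + 4·t_prop = 62·0.0842105 + 4·2.86667 = 16.7 ms.

16.7 ms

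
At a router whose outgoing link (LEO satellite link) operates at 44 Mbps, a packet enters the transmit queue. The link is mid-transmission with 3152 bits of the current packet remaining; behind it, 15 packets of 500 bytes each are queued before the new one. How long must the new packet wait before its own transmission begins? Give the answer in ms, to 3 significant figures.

1.44 ms

Each queued packet: L/R = 4000/44000000 = 0.0909091 ms.
15 queued → 1.36364 ms.
Plus remaining 3152 bits of current packet: 0.0716364 ms.
Queuing delay = 1.44 ms.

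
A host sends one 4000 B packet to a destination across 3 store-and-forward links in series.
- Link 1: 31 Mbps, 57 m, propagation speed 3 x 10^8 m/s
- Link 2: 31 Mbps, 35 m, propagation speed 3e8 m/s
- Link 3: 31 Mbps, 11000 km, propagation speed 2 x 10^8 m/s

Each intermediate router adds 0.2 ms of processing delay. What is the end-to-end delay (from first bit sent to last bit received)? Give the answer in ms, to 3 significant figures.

58.5 ms

L = 4000 × 8 = 32000 bits.
Transmission delay per hop = L/R = 32000/31000000 = 1.03226 ms; 3 hops → 3.09677 ms.
Propagation delays (d/s per hop): 0.00019, 0.000116667, 55 ms; sum = 55.0003 ms.
Processing at 2 router(s): 2 × 0.2 ms = 0.4 ms.
End-to-end = 58.5 ms.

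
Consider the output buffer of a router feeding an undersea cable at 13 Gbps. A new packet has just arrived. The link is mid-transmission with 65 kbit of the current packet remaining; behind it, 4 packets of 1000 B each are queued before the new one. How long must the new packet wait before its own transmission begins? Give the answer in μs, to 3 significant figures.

7.46 μs

Each queued packet: L/R = 8000/13000000000 = 0.615385 μs.
4 queued → 2.46154 μs.
Plus remaining 65000 bits of current packet: 5 μs.
Queuing delay = 7.46 μs.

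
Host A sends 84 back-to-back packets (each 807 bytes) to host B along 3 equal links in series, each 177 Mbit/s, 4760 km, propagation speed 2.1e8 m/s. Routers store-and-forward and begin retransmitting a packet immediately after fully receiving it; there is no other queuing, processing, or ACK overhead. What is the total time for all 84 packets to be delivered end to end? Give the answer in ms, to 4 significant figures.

Per-hop transmission t_tx = L/R = 6456/177000000 = 0.0364746 ms.
Per-hop propagation t_prop = 4760000/210000000 = 22.6667 ms.
Pipeline fill: first packet needs 3·t_tx to clear all hops; remaining 83 packets each add one t_tx.
Total = (3+84-1)·t_tx + 3·t_prop = 86·0.0364746 + 3·22.6667 = 71.14 ms.

71.14 ms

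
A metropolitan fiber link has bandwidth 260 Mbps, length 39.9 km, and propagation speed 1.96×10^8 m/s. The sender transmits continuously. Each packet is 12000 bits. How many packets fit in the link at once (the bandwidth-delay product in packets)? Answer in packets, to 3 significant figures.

Propagation delay = 39900 / 196000000 = 0.000203571 s.
BDP = R × t_prop = 260000000 × 0.000203571 = 52928.6 bits.
In packets of 12000 bits: 4.41 packets.

4.41 packets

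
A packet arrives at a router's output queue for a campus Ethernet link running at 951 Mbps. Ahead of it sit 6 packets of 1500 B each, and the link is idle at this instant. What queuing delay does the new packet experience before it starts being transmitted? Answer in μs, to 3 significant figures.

75.7 μs

Each queued packet: L/R = 12000/951000000 = 12.6183 μs.
6 queued → 75.7098 μs.
Queuing delay = 75.7 μs.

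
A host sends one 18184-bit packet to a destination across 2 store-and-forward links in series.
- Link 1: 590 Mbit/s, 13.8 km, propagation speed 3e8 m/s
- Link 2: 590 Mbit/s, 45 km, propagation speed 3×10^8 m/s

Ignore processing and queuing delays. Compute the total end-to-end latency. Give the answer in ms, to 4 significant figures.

Transmission delay per hop = L/R = 18184/590000000 = 0.0308203 ms; 2 hops → 0.0616407 ms.
Propagation delays (d/s per hop): 0.046, 0.15 ms; sum = 0.196 ms.
End-to-end = 0.2576 ms.

0.2576 ms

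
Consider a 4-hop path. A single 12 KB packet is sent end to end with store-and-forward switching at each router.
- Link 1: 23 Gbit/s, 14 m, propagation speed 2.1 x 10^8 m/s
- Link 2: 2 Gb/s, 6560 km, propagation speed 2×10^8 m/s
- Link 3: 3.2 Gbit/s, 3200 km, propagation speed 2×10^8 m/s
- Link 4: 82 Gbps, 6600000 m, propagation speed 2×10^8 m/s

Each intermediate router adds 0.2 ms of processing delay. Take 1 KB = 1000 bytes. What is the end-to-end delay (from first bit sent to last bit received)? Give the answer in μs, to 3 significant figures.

L = 96000 bits.
Transmission delays (L/R per hop): 4.17391, 48, 30, 1.17073 μs; sum = 83.3446 μs.
Propagation delays (d/s per hop): 0.0666667, 32800, 16000, 33000 μs; sum = 81800.1 μs.
Processing at 3 router(s): 3 × 0.2 ms = 600 μs.
End-to-end = 82500 μs.

82500 μs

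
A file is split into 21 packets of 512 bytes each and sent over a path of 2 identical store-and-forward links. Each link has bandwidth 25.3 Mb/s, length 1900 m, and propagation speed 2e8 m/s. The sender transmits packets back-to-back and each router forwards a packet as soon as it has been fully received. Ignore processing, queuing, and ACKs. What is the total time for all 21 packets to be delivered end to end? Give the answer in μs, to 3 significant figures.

3580 μs

Per-hop transmission t_tx = L/R = 4096/25300000 = 161.897 μs.
Per-hop propagation t_prop = 1900/200000000 = 9.5 μs.
Pipeline fill: first packet needs 2·t_tx to clear all hops; remaining 20 packets each add one t_tx.
Total = (2+21-1)·t_tx + 2·t_prop = 22·161.897 + 2·9.5 = 3580 μs.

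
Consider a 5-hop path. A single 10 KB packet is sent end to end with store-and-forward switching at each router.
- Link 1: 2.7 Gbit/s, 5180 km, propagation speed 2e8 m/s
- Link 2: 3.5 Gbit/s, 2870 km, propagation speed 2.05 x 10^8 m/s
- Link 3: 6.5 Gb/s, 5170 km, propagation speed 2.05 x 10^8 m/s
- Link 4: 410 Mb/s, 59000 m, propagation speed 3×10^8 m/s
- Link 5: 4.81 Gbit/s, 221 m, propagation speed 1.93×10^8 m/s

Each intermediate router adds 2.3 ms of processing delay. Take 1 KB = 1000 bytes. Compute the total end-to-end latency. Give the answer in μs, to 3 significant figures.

L = 80000 bits.
Transmission delays (L/R per hop): 29.6296, 22.8571, 12.3077, 195.122, 16.632 μs; sum = 276.548 μs.
Propagation delays (d/s per hop): 25900, 14000, 25219.5, 196.667, 1.14508 μs; sum = 65317.3 μs.
Processing at 4 router(s): 4 × 2.3 ms = 9200 μs.
End-to-end = 74800 μs.

74800 μs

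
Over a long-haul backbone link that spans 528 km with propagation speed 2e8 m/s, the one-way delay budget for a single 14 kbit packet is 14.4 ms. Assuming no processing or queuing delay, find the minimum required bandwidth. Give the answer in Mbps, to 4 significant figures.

1.190 Mbps

Propagation delay = 528000 / 200000000 = 2.64 ms.
Transmission budget = 14.4 − 2.64 = 11.76 ms.
R ≥ L / t_tx = 14000 bits / 0.01176 s = 1.190 Mbps.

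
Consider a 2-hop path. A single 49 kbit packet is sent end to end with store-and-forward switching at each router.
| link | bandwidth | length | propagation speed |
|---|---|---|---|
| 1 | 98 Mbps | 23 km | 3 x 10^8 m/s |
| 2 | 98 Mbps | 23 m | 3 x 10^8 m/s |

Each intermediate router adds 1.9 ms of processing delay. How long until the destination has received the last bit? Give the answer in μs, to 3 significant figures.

L = 49000 bits.
Transmission delay per hop = L/R = 49000/98000000 = 500 μs; 2 hops → 1000 μs.
Propagation delays (d/s per hop): 76.6667, 0.0766667 μs; sum = 76.7433 μs.
Processing at 1 router(s): 1 × 1.9 ms = 1900 μs.
End-to-end = 2980 μs.

2980 μs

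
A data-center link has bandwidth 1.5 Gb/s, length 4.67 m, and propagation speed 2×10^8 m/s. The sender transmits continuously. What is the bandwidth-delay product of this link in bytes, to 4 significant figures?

4.378 bytes

Propagation delay = 4.67 / 200000000 = 2.335e-08 s.
BDP = R × t_prop = 1500000000 × 2.335e-08 = 35.025 bits.
In bytes: 35.025/8 = 4.378 bytes.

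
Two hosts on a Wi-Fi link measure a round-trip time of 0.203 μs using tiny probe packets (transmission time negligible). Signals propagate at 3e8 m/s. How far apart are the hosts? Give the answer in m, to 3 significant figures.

One-way propagation = RTT/2 = 0.1015 μs.
d = s × t = 300000000 × 1.015e-07 = 30.5 m.

30.5 m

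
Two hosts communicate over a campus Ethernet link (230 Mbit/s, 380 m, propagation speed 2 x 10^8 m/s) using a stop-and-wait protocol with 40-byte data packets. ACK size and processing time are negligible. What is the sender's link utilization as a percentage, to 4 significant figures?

26.80 %

t_tx = L/R = 320/230000000 = 1.3913e-06 s.
t_prop = 380/200000000 = 1.9e-06 s; RTT = 3.8e-06 s.
Cycle = t_tx + RTT = 5.1913e-06 s.
Utilization = t_tx / cycle = 1.3913e-06/5.1913e-06 = 26.80 %.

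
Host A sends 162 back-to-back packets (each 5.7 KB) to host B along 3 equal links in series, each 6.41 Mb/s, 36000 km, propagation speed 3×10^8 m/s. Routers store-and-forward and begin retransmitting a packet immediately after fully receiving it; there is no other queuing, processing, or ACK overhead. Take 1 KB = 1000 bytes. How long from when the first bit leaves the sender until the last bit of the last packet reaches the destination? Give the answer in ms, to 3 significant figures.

1530 ms

Per-hop transmission t_tx = L/R = 45600/6410000 = 7.11388 ms.
Per-hop propagation t_prop = 36000000/300000000 = 120 ms.
Pipeline fill: first packet needs 3·t_tx to clear all hops; remaining 161 packets each add one t_tx.
Total = (3+162-1)·t_tx + 3·t_prop = 164·7.11388 + 3·120 = 1530 ms.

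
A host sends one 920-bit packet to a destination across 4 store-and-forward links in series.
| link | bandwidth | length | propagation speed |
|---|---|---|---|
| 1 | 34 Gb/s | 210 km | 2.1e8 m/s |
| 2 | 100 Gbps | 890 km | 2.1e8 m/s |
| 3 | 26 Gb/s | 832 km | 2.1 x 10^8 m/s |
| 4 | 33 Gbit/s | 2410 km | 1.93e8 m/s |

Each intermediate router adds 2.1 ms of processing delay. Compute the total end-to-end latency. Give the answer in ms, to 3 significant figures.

Transmission delays (L/R per hop): 2.70588e-05, 9.2e-06, 3.53846e-05, 2.78788e-05 ms; sum = 9.95222e-05 ms.
Propagation delays (d/s per hop): 1, 4.2381, 3.9619, 12.487 ms; sum = 21.687 ms.
Processing at 3 router(s): 3 × 2.1 ms = 6.3 ms.
End-to-end = 28.0 ms.

28.0 ms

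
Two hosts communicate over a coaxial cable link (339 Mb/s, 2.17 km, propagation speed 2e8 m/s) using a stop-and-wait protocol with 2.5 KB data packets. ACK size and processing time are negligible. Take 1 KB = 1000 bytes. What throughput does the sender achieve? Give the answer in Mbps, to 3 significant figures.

t_tx = L/R = 20000/339000000 = 5.89971e-05 s.
t_prop = 2170/200000000 = 1.085e-05 s; RTT = 2.17e-05 s.
Cycle = t_tx + RTT = 8.06971e-05 s.
Throughput = L / cycle = 20000 / 8.06971e-05 = 248 Mbps.

248 Mbps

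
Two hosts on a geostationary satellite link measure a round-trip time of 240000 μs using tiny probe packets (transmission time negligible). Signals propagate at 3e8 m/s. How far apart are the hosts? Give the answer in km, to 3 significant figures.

36000 km

One-way propagation = RTT/2 = 120000 μs.
d = s × t = 300000000 × 0.12 = 36000 km.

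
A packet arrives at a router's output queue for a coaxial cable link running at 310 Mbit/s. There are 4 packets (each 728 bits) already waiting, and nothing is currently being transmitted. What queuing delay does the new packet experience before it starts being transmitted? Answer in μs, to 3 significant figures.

Each queued packet: L/R = 728/310000000 = 2.34839 μs.
4 queued → 9.39355 μs.
Queuing delay = 9.39 μs.

9.39 μs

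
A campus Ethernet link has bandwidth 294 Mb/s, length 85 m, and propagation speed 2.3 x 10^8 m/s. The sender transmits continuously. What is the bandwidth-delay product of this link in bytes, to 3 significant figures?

13.6 bytes

Propagation delay = 85 / 2.3e+08 = 3.69565e-07 s.
BDP = R × t_prop = 294000000 × 3.69565e-07 = 108.652 bits.
In bytes: 108.652/8 = 13.6 bytes.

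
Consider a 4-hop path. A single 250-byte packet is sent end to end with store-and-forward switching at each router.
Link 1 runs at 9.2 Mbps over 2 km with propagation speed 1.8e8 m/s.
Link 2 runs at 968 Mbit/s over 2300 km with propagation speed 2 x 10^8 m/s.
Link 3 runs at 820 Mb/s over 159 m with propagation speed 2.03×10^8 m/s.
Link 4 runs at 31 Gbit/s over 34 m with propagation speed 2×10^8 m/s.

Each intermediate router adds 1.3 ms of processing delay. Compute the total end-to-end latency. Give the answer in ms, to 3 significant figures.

15.6 ms

L = 250 × 8 = 2000 bits.
Transmission delays (L/R per hop): 0.217391, 0.00206612, 0.00243902, 6.45161e-05 ms; sum = 0.221961 ms.
Propagation delays (d/s per hop): 0.0111111, 11.5, 0.000783251, 0.00017 ms; sum = 11.5121 ms.
Processing at 3 router(s): 3 × 1.3 ms = 3.9 ms.
End-to-end = 15.6 ms.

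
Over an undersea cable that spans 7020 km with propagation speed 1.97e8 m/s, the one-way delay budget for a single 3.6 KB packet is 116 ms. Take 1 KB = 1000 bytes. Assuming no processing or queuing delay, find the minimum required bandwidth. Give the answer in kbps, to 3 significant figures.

358 kbps

L = 28800 bits.
Propagation delay = 7020000 / 197000000 = 35.6345 ms.
Transmission budget = 116 − 35.6345 = 80.3655 ms.
R ≥ L / t_tx = 28800 bits / 0.0803655 s = 358 kbps.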